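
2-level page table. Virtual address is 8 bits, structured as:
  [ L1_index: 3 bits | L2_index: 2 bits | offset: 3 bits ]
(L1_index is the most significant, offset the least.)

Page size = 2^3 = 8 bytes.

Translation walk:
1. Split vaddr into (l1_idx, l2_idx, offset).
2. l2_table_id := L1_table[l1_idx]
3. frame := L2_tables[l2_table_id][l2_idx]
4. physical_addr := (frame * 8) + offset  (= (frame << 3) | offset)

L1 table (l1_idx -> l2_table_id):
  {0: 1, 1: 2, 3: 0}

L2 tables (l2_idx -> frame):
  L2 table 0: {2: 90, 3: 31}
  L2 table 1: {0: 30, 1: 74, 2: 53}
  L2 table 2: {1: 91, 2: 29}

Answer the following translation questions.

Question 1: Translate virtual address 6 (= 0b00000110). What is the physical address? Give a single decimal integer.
vaddr = 6 = 0b00000110
Split: l1_idx=0, l2_idx=0, offset=6
L1[0] = 1
L2[1][0] = 30
paddr = 30 * 8 + 6 = 246

Answer: 246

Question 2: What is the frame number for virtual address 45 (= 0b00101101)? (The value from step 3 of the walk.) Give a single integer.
Answer: 91

Derivation:
vaddr = 45: l1_idx=1, l2_idx=1
L1[1] = 2; L2[2][1] = 91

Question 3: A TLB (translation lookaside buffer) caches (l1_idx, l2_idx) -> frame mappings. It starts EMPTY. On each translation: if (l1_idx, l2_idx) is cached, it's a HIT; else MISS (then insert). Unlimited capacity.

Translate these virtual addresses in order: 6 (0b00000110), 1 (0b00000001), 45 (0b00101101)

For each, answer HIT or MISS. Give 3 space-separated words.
Answer: MISS HIT MISS

Derivation:
vaddr=6: (0,0) not in TLB -> MISS, insert
vaddr=1: (0,0) in TLB -> HIT
vaddr=45: (1,1) not in TLB -> MISS, insert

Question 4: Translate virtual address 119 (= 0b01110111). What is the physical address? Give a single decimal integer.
vaddr = 119 = 0b01110111
Split: l1_idx=3, l2_idx=2, offset=7
L1[3] = 0
L2[0][2] = 90
paddr = 90 * 8 + 7 = 727

Answer: 727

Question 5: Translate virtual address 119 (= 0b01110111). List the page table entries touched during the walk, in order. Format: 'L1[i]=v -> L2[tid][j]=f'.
vaddr = 119 = 0b01110111
Split: l1_idx=3, l2_idx=2, offset=7

Answer: L1[3]=0 -> L2[0][2]=90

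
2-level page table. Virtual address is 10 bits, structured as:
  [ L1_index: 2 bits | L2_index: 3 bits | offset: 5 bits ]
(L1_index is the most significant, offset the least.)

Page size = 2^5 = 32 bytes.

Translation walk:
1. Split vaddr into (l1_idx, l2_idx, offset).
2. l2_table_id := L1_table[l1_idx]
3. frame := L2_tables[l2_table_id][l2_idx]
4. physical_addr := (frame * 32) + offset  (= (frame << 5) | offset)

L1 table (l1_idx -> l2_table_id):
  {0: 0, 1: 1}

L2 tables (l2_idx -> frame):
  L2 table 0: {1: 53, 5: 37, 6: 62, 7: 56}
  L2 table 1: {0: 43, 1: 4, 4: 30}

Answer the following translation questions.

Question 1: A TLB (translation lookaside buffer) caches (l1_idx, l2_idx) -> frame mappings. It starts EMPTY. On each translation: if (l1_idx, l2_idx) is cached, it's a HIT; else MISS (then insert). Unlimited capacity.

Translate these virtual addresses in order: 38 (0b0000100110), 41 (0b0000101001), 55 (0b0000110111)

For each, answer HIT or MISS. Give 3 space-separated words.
Answer: MISS HIT HIT

Derivation:
vaddr=38: (0,1) not in TLB -> MISS, insert
vaddr=41: (0,1) in TLB -> HIT
vaddr=55: (0,1) in TLB -> HIT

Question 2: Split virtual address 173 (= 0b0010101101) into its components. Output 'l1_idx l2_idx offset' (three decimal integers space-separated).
vaddr = 173 = 0b0010101101
  top 2 bits -> l1_idx = 0
  next 3 bits -> l2_idx = 5
  bottom 5 bits -> offset = 13

Answer: 0 5 13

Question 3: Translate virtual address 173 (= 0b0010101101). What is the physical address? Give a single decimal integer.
Answer: 1197

Derivation:
vaddr = 173 = 0b0010101101
Split: l1_idx=0, l2_idx=5, offset=13
L1[0] = 0
L2[0][5] = 37
paddr = 37 * 32 + 13 = 1197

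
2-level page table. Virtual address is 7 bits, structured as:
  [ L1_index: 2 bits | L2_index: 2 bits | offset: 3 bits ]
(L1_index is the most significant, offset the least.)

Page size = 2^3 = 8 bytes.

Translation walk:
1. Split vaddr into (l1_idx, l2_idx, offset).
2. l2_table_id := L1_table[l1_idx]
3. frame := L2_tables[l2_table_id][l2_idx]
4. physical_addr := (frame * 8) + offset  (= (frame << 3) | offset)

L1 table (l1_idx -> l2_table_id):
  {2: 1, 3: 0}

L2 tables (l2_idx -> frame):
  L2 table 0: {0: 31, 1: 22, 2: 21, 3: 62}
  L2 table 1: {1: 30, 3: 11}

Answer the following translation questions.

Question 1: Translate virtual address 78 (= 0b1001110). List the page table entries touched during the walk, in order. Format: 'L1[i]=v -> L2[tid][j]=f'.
Answer: L1[2]=1 -> L2[1][1]=30

Derivation:
vaddr = 78 = 0b1001110
Split: l1_idx=2, l2_idx=1, offset=6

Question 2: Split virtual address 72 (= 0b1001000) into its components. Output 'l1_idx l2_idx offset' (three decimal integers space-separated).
Answer: 2 1 0

Derivation:
vaddr = 72 = 0b1001000
  top 2 bits -> l1_idx = 2
  next 2 bits -> l2_idx = 1
  bottom 3 bits -> offset = 0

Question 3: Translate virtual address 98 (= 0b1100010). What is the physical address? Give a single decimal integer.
vaddr = 98 = 0b1100010
Split: l1_idx=3, l2_idx=0, offset=2
L1[3] = 0
L2[0][0] = 31
paddr = 31 * 8 + 2 = 250

Answer: 250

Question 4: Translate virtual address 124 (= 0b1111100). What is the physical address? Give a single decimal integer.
Answer: 500

Derivation:
vaddr = 124 = 0b1111100
Split: l1_idx=3, l2_idx=3, offset=4
L1[3] = 0
L2[0][3] = 62
paddr = 62 * 8 + 4 = 500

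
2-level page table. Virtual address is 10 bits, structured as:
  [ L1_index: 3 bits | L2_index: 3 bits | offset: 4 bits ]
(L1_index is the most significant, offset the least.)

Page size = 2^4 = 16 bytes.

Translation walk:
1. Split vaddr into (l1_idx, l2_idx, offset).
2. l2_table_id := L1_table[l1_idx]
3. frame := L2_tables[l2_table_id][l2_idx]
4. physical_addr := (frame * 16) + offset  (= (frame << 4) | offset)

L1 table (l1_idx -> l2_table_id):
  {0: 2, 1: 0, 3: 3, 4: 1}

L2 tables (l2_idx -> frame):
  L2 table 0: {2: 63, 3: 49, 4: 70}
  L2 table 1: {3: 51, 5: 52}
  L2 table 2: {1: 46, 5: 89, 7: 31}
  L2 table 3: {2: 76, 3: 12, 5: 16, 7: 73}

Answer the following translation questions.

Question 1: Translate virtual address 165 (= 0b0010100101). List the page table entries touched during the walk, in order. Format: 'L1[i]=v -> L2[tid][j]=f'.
vaddr = 165 = 0b0010100101
Split: l1_idx=1, l2_idx=2, offset=5

Answer: L1[1]=0 -> L2[0][2]=63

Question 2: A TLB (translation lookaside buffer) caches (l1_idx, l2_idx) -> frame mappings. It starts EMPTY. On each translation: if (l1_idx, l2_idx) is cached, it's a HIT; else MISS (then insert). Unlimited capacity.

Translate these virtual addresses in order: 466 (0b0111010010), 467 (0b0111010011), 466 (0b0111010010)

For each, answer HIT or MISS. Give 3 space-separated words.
Answer: MISS HIT HIT

Derivation:
vaddr=466: (3,5) not in TLB -> MISS, insert
vaddr=467: (3,5) in TLB -> HIT
vaddr=466: (3,5) in TLB -> HIT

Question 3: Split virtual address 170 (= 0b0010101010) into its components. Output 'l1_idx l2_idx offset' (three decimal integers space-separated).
Answer: 1 2 10

Derivation:
vaddr = 170 = 0b0010101010
  top 3 bits -> l1_idx = 1
  next 3 bits -> l2_idx = 2
  bottom 4 bits -> offset = 10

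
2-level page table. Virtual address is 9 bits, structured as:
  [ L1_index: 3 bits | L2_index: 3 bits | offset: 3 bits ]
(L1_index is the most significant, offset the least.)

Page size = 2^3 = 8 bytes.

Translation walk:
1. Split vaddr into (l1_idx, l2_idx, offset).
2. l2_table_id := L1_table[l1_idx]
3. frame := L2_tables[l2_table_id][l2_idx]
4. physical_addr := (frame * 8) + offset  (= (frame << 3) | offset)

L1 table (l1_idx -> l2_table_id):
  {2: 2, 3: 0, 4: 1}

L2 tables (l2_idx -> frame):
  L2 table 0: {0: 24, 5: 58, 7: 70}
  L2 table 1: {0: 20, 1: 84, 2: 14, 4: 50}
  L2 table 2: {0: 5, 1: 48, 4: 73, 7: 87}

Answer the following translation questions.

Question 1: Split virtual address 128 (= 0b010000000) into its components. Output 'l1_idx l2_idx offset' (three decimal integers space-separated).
vaddr = 128 = 0b010000000
  top 3 bits -> l1_idx = 2
  next 3 bits -> l2_idx = 0
  bottom 3 bits -> offset = 0

Answer: 2 0 0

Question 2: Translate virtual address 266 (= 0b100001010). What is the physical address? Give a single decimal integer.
vaddr = 266 = 0b100001010
Split: l1_idx=4, l2_idx=1, offset=2
L1[4] = 1
L2[1][1] = 84
paddr = 84 * 8 + 2 = 674

Answer: 674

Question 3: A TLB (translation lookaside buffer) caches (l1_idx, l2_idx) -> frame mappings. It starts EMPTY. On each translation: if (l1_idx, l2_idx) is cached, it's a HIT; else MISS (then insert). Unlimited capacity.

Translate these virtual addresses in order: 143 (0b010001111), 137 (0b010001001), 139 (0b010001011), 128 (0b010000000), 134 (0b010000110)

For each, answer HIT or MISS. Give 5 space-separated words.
vaddr=143: (2,1) not in TLB -> MISS, insert
vaddr=137: (2,1) in TLB -> HIT
vaddr=139: (2,1) in TLB -> HIT
vaddr=128: (2,0) not in TLB -> MISS, insert
vaddr=134: (2,0) in TLB -> HIT

Answer: MISS HIT HIT MISS HIT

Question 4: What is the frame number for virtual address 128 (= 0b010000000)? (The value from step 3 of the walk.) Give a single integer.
vaddr = 128: l1_idx=2, l2_idx=0
L1[2] = 2; L2[2][0] = 5

Answer: 5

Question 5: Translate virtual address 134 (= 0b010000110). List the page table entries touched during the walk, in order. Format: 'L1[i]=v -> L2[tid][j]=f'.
vaddr = 134 = 0b010000110
Split: l1_idx=2, l2_idx=0, offset=6

Answer: L1[2]=2 -> L2[2][0]=5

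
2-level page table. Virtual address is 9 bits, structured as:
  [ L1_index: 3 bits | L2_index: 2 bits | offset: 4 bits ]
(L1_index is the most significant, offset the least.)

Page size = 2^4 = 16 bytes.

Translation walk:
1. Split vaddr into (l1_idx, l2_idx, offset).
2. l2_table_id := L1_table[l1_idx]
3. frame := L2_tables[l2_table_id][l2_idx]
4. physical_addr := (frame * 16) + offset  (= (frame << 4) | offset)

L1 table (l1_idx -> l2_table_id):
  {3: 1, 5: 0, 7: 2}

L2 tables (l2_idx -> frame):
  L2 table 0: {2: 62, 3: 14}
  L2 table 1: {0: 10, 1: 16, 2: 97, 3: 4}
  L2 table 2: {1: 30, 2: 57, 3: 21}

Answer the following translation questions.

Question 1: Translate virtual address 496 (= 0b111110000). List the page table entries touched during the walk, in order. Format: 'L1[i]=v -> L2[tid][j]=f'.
vaddr = 496 = 0b111110000
Split: l1_idx=7, l2_idx=3, offset=0

Answer: L1[7]=2 -> L2[2][3]=21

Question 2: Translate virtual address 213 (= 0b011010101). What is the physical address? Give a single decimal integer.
vaddr = 213 = 0b011010101
Split: l1_idx=3, l2_idx=1, offset=5
L1[3] = 1
L2[1][1] = 16
paddr = 16 * 16 + 5 = 261

Answer: 261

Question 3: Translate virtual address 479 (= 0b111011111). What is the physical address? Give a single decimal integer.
Answer: 495

Derivation:
vaddr = 479 = 0b111011111
Split: l1_idx=7, l2_idx=1, offset=15
L1[7] = 2
L2[2][1] = 30
paddr = 30 * 16 + 15 = 495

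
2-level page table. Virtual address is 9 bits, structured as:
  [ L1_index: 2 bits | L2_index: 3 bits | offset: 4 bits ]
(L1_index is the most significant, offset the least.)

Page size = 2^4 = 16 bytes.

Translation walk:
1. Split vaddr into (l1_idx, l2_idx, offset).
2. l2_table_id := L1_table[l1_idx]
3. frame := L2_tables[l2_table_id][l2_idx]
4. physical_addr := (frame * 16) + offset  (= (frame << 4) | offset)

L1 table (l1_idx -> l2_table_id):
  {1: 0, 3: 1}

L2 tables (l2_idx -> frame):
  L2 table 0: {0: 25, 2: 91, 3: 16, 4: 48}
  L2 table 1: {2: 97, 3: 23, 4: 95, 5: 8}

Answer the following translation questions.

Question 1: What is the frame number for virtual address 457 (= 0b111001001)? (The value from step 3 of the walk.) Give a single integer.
vaddr = 457: l1_idx=3, l2_idx=4
L1[3] = 1; L2[1][4] = 95

Answer: 95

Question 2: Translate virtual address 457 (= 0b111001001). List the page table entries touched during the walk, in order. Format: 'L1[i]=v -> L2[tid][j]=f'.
Answer: L1[3]=1 -> L2[1][4]=95

Derivation:
vaddr = 457 = 0b111001001
Split: l1_idx=3, l2_idx=4, offset=9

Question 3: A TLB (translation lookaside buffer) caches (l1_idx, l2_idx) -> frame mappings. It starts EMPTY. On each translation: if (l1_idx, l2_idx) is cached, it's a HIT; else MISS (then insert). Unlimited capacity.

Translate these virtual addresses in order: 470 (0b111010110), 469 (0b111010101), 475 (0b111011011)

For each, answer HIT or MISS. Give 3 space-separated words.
Answer: MISS HIT HIT

Derivation:
vaddr=470: (3,5) not in TLB -> MISS, insert
vaddr=469: (3,5) in TLB -> HIT
vaddr=475: (3,5) in TLB -> HIT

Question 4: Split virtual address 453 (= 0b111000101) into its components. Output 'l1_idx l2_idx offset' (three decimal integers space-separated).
vaddr = 453 = 0b111000101
  top 2 bits -> l1_idx = 3
  next 3 bits -> l2_idx = 4
  bottom 4 bits -> offset = 5

Answer: 3 4 5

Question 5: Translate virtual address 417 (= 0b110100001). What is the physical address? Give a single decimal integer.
Answer: 1553

Derivation:
vaddr = 417 = 0b110100001
Split: l1_idx=3, l2_idx=2, offset=1
L1[3] = 1
L2[1][2] = 97
paddr = 97 * 16 + 1 = 1553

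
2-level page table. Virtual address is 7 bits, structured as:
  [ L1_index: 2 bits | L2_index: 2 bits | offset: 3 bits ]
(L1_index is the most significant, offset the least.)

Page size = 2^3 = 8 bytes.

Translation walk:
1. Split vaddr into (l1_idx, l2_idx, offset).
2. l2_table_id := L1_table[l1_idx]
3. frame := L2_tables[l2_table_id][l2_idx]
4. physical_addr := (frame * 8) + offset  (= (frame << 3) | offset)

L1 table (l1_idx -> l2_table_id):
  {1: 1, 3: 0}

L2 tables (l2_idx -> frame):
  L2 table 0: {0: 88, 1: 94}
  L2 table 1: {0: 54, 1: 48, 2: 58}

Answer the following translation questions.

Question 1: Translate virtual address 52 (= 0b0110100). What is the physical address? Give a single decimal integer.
vaddr = 52 = 0b0110100
Split: l1_idx=1, l2_idx=2, offset=4
L1[1] = 1
L2[1][2] = 58
paddr = 58 * 8 + 4 = 468

Answer: 468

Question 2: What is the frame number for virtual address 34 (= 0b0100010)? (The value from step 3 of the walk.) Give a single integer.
vaddr = 34: l1_idx=1, l2_idx=0
L1[1] = 1; L2[1][0] = 54

Answer: 54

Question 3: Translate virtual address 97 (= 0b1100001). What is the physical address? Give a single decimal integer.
vaddr = 97 = 0b1100001
Split: l1_idx=3, l2_idx=0, offset=1
L1[3] = 0
L2[0][0] = 88
paddr = 88 * 8 + 1 = 705

Answer: 705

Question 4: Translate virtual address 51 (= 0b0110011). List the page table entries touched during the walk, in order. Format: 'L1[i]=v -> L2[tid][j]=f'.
vaddr = 51 = 0b0110011
Split: l1_idx=1, l2_idx=2, offset=3

Answer: L1[1]=1 -> L2[1][2]=58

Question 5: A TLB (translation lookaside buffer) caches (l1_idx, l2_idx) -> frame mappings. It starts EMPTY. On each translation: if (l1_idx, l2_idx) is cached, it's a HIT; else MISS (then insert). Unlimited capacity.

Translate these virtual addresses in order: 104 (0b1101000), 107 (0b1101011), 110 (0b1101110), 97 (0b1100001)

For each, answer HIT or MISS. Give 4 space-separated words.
Answer: MISS HIT HIT MISS

Derivation:
vaddr=104: (3,1) not in TLB -> MISS, insert
vaddr=107: (3,1) in TLB -> HIT
vaddr=110: (3,1) in TLB -> HIT
vaddr=97: (3,0) not in TLB -> MISS, insert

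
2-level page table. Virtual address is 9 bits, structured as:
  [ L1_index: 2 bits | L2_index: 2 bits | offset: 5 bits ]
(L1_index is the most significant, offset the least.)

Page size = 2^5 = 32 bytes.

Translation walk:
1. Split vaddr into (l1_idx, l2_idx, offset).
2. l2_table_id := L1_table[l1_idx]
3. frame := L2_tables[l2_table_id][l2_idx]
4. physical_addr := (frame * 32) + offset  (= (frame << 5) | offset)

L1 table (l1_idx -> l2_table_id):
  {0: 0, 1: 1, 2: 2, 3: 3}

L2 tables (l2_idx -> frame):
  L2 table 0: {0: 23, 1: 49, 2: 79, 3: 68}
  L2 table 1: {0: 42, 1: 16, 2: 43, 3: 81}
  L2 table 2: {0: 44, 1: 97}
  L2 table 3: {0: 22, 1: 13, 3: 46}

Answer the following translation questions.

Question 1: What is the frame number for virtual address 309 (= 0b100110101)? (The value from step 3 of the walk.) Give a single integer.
vaddr = 309: l1_idx=2, l2_idx=1
L1[2] = 2; L2[2][1] = 97

Answer: 97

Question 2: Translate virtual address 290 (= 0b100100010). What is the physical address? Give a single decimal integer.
vaddr = 290 = 0b100100010
Split: l1_idx=2, l2_idx=1, offset=2
L1[2] = 2
L2[2][1] = 97
paddr = 97 * 32 + 2 = 3106

Answer: 3106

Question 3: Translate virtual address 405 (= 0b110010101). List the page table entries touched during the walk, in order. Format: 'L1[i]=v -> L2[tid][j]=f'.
Answer: L1[3]=3 -> L2[3][0]=22

Derivation:
vaddr = 405 = 0b110010101
Split: l1_idx=3, l2_idx=0, offset=21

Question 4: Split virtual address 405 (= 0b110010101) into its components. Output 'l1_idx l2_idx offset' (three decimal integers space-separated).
vaddr = 405 = 0b110010101
  top 2 bits -> l1_idx = 3
  next 2 bits -> l2_idx = 0
  bottom 5 bits -> offset = 21

Answer: 3 0 21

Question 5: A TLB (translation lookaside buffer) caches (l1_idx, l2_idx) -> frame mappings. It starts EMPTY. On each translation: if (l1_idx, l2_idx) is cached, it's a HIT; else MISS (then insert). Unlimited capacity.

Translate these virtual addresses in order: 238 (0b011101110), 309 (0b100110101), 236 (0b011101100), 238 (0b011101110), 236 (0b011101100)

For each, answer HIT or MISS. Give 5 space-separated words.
vaddr=238: (1,3) not in TLB -> MISS, insert
vaddr=309: (2,1) not in TLB -> MISS, insert
vaddr=236: (1,3) in TLB -> HIT
vaddr=238: (1,3) in TLB -> HIT
vaddr=236: (1,3) in TLB -> HIT

Answer: MISS MISS HIT HIT HIT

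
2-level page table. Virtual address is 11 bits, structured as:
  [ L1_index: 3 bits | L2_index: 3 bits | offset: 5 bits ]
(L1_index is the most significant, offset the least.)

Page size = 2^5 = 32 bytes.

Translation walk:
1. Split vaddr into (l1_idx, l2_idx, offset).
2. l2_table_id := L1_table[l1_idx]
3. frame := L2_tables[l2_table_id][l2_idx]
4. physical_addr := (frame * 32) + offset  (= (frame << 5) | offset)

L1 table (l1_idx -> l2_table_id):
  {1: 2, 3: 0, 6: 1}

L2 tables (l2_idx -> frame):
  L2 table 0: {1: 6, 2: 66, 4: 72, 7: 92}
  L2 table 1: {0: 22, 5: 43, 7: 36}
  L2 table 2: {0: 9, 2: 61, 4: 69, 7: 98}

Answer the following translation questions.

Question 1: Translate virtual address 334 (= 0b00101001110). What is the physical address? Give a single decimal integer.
Answer: 1966

Derivation:
vaddr = 334 = 0b00101001110
Split: l1_idx=1, l2_idx=2, offset=14
L1[1] = 2
L2[2][2] = 61
paddr = 61 * 32 + 14 = 1966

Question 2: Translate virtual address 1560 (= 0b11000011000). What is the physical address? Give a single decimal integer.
vaddr = 1560 = 0b11000011000
Split: l1_idx=6, l2_idx=0, offset=24
L1[6] = 1
L2[1][0] = 22
paddr = 22 * 32 + 24 = 728

Answer: 728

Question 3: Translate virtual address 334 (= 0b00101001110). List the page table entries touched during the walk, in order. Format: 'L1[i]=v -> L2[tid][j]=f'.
vaddr = 334 = 0b00101001110
Split: l1_idx=1, l2_idx=2, offset=14

Answer: L1[1]=2 -> L2[2][2]=61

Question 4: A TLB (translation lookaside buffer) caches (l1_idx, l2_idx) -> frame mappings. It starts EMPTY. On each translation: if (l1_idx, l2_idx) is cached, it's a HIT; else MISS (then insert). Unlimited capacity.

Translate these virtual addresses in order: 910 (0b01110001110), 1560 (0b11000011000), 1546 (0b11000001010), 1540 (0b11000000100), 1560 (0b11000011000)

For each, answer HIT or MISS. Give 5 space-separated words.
vaddr=910: (3,4) not in TLB -> MISS, insert
vaddr=1560: (6,0) not in TLB -> MISS, insert
vaddr=1546: (6,0) in TLB -> HIT
vaddr=1540: (6,0) in TLB -> HIT
vaddr=1560: (6,0) in TLB -> HIT

Answer: MISS MISS HIT HIT HIT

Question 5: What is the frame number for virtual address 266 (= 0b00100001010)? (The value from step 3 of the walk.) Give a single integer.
Answer: 9

Derivation:
vaddr = 266: l1_idx=1, l2_idx=0
L1[1] = 2; L2[2][0] = 9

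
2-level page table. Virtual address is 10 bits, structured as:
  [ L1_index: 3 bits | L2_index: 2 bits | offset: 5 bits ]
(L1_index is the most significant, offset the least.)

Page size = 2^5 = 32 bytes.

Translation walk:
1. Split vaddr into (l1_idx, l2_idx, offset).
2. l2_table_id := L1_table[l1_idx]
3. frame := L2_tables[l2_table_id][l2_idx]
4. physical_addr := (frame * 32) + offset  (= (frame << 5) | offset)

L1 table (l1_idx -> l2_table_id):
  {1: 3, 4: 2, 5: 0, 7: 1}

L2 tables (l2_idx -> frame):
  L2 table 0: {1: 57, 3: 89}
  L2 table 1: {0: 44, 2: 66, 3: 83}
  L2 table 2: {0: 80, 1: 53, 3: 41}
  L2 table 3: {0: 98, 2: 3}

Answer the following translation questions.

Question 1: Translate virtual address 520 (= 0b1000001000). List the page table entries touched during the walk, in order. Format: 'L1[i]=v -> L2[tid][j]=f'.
Answer: L1[4]=2 -> L2[2][0]=80

Derivation:
vaddr = 520 = 0b1000001000
Split: l1_idx=4, l2_idx=0, offset=8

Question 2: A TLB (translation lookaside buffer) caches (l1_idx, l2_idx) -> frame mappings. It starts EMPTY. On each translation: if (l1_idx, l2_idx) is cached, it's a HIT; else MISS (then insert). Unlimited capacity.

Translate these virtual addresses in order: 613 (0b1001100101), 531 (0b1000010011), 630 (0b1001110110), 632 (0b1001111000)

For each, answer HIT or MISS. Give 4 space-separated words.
Answer: MISS MISS HIT HIT

Derivation:
vaddr=613: (4,3) not in TLB -> MISS, insert
vaddr=531: (4,0) not in TLB -> MISS, insert
vaddr=630: (4,3) in TLB -> HIT
vaddr=632: (4,3) in TLB -> HIT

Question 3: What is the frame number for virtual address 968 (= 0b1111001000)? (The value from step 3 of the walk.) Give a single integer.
vaddr = 968: l1_idx=7, l2_idx=2
L1[7] = 1; L2[1][2] = 66

Answer: 66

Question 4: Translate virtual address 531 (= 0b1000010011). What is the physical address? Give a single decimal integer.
Answer: 2579

Derivation:
vaddr = 531 = 0b1000010011
Split: l1_idx=4, l2_idx=0, offset=19
L1[4] = 2
L2[2][0] = 80
paddr = 80 * 32 + 19 = 2579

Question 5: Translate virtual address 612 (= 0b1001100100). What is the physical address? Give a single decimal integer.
Answer: 1316

Derivation:
vaddr = 612 = 0b1001100100
Split: l1_idx=4, l2_idx=3, offset=4
L1[4] = 2
L2[2][3] = 41
paddr = 41 * 32 + 4 = 1316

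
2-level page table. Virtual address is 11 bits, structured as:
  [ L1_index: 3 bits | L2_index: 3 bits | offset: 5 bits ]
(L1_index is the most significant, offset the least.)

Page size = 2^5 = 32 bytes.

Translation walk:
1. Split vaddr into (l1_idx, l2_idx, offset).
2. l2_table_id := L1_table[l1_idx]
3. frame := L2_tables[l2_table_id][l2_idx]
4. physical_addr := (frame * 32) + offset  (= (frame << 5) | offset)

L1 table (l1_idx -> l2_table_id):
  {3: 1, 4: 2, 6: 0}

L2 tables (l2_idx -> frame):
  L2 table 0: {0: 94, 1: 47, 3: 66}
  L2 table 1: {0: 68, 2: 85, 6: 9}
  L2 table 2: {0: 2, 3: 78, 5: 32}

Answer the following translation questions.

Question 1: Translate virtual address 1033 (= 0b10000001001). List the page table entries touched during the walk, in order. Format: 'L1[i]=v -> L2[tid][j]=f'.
vaddr = 1033 = 0b10000001001
Split: l1_idx=4, l2_idx=0, offset=9

Answer: L1[4]=2 -> L2[2][0]=2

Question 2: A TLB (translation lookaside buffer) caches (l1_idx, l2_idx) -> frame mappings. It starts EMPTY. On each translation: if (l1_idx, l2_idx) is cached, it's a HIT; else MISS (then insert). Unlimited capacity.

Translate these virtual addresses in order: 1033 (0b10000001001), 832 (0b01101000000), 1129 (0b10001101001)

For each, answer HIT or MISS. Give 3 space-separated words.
Answer: MISS MISS MISS

Derivation:
vaddr=1033: (4,0) not in TLB -> MISS, insert
vaddr=832: (3,2) not in TLB -> MISS, insert
vaddr=1129: (4,3) not in TLB -> MISS, insert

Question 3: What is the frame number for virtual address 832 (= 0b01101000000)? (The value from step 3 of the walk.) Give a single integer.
vaddr = 832: l1_idx=3, l2_idx=2
L1[3] = 1; L2[1][2] = 85

Answer: 85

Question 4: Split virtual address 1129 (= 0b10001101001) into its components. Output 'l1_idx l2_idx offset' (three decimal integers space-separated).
vaddr = 1129 = 0b10001101001
  top 3 bits -> l1_idx = 4
  next 3 bits -> l2_idx = 3
  bottom 5 bits -> offset = 9

Answer: 4 3 9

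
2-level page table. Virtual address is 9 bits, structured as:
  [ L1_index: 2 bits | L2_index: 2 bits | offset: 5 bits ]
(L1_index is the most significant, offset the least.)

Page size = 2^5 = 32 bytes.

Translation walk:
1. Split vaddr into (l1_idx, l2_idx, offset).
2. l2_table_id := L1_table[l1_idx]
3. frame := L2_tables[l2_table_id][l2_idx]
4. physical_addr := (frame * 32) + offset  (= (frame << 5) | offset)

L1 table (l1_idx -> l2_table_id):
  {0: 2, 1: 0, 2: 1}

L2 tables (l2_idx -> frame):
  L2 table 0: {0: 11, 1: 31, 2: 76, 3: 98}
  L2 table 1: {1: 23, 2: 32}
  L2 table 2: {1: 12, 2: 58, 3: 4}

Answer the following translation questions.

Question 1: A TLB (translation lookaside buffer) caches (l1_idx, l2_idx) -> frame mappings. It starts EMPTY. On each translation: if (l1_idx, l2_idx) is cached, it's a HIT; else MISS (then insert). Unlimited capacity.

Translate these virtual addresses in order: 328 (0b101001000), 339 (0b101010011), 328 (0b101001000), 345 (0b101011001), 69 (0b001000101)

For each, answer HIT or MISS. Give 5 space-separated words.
vaddr=328: (2,2) not in TLB -> MISS, insert
vaddr=339: (2,2) in TLB -> HIT
vaddr=328: (2,2) in TLB -> HIT
vaddr=345: (2,2) in TLB -> HIT
vaddr=69: (0,2) not in TLB -> MISS, insert

Answer: MISS HIT HIT HIT MISS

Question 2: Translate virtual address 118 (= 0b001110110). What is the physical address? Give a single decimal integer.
Answer: 150

Derivation:
vaddr = 118 = 0b001110110
Split: l1_idx=0, l2_idx=3, offset=22
L1[0] = 2
L2[2][3] = 4
paddr = 4 * 32 + 22 = 150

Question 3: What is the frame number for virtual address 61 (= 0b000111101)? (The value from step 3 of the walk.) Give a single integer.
vaddr = 61: l1_idx=0, l2_idx=1
L1[0] = 2; L2[2][1] = 12

Answer: 12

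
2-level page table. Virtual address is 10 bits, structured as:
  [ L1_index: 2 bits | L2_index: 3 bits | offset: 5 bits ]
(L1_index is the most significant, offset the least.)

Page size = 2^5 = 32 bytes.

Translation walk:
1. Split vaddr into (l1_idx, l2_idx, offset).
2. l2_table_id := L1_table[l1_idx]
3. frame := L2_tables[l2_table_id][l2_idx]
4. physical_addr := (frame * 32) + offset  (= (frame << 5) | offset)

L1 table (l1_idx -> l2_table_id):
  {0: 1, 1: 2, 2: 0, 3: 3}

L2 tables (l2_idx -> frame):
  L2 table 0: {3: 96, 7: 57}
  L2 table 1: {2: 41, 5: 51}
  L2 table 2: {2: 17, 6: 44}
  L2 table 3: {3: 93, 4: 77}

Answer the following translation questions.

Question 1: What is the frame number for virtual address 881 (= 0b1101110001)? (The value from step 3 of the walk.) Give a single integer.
vaddr = 881: l1_idx=3, l2_idx=3
L1[3] = 3; L2[3][3] = 93

Answer: 93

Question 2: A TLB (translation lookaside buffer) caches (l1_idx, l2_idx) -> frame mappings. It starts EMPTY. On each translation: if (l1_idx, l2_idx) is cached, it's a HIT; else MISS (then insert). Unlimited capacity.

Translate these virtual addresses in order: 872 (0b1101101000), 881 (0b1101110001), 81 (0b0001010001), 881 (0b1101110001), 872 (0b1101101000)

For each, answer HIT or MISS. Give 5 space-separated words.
Answer: MISS HIT MISS HIT HIT

Derivation:
vaddr=872: (3,3) not in TLB -> MISS, insert
vaddr=881: (3,3) in TLB -> HIT
vaddr=81: (0,2) not in TLB -> MISS, insert
vaddr=881: (3,3) in TLB -> HIT
vaddr=872: (3,3) in TLB -> HIT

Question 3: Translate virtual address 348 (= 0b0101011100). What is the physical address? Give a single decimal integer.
vaddr = 348 = 0b0101011100
Split: l1_idx=1, l2_idx=2, offset=28
L1[1] = 2
L2[2][2] = 17
paddr = 17 * 32 + 28 = 572

Answer: 572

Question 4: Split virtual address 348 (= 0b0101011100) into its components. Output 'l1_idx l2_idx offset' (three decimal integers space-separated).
vaddr = 348 = 0b0101011100
  top 2 bits -> l1_idx = 1
  next 3 bits -> l2_idx = 2
  bottom 5 bits -> offset = 28

Answer: 1 2 28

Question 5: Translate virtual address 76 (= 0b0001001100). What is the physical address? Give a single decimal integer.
Answer: 1324

Derivation:
vaddr = 76 = 0b0001001100
Split: l1_idx=0, l2_idx=2, offset=12
L1[0] = 1
L2[1][2] = 41
paddr = 41 * 32 + 12 = 1324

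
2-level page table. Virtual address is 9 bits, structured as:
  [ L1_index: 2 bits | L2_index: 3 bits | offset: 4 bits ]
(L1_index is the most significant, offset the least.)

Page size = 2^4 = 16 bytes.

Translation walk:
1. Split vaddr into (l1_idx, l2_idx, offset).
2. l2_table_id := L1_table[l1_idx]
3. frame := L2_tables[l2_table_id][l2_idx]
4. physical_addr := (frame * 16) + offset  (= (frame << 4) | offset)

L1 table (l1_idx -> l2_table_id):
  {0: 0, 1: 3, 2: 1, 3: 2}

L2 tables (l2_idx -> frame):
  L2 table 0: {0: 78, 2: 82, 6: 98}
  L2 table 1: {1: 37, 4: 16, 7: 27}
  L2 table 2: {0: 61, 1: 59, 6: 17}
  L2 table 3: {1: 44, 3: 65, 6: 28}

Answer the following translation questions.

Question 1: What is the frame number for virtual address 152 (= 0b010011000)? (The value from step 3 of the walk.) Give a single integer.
Answer: 44

Derivation:
vaddr = 152: l1_idx=1, l2_idx=1
L1[1] = 3; L2[3][1] = 44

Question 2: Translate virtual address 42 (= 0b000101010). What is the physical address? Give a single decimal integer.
Answer: 1322

Derivation:
vaddr = 42 = 0b000101010
Split: l1_idx=0, l2_idx=2, offset=10
L1[0] = 0
L2[0][2] = 82
paddr = 82 * 16 + 10 = 1322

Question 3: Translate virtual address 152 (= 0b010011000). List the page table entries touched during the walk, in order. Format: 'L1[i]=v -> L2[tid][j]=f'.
Answer: L1[1]=3 -> L2[3][1]=44

Derivation:
vaddr = 152 = 0b010011000
Split: l1_idx=1, l2_idx=1, offset=8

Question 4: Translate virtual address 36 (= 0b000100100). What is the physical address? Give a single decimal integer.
vaddr = 36 = 0b000100100
Split: l1_idx=0, l2_idx=2, offset=4
L1[0] = 0
L2[0][2] = 82
paddr = 82 * 16 + 4 = 1316

Answer: 1316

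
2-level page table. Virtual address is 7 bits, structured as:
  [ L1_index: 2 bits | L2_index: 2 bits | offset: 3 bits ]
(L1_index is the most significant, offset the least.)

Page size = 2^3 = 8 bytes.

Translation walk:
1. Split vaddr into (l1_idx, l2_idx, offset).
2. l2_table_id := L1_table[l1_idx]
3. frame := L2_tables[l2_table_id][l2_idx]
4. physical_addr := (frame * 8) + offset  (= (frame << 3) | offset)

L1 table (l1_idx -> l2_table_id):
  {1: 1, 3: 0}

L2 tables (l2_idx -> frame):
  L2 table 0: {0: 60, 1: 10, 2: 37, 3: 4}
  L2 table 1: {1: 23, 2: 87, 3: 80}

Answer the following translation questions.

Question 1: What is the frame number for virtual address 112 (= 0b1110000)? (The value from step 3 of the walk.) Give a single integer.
vaddr = 112: l1_idx=3, l2_idx=2
L1[3] = 0; L2[0][2] = 37

Answer: 37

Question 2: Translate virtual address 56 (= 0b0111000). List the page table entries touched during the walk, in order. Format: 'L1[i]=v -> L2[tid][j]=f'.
Answer: L1[1]=1 -> L2[1][3]=80

Derivation:
vaddr = 56 = 0b0111000
Split: l1_idx=1, l2_idx=3, offset=0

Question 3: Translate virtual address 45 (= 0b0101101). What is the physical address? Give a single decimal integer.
vaddr = 45 = 0b0101101
Split: l1_idx=1, l2_idx=1, offset=5
L1[1] = 1
L2[1][1] = 23
paddr = 23 * 8 + 5 = 189

Answer: 189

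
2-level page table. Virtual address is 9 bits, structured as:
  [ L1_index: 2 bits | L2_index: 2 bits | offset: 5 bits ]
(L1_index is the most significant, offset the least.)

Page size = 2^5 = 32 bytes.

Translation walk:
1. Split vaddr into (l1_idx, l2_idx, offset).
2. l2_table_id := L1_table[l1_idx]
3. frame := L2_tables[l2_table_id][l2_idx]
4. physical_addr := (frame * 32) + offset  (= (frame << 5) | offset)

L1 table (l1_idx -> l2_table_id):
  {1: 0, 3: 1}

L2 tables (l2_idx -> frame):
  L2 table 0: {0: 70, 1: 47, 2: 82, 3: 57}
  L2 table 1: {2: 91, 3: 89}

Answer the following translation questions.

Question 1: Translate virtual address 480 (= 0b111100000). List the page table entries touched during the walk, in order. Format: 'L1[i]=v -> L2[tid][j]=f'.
Answer: L1[3]=1 -> L2[1][3]=89

Derivation:
vaddr = 480 = 0b111100000
Split: l1_idx=3, l2_idx=3, offset=0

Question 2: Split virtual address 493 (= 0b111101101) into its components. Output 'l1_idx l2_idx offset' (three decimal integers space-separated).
Answer: 3 3 13

Derivation:
vaddr = 493 = 0b111101101
  top 2 bits -> l1_idx = 3
  next 2 bits -> l2_idx = 3
  bottom 5 bits -> offset = 13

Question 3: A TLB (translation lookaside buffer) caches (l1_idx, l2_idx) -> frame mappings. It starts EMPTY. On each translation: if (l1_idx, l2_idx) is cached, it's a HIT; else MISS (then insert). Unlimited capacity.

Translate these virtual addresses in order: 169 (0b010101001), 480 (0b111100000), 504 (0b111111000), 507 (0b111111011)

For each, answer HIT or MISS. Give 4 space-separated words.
Answer: MISS MISS HIT HIT

Derivation:
vaddr=169: (1,1) not in TLB -> MISS, insert
vaddr=480: (3,3) not in TLB -> MISS, insert
vaddr=504: (3,3) in TLB -> HIT
vaddr=507: (3,3) in TLB -> HIT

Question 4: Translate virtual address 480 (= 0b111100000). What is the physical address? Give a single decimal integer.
vaddr = 480 = 0b111100000
Split: l1_idx=3, l2_idx=3, offset=0
L1[3] = 1
L2[1][3] = 89
paddr = 89 * 32 + 0 = 2848

Answer: 2848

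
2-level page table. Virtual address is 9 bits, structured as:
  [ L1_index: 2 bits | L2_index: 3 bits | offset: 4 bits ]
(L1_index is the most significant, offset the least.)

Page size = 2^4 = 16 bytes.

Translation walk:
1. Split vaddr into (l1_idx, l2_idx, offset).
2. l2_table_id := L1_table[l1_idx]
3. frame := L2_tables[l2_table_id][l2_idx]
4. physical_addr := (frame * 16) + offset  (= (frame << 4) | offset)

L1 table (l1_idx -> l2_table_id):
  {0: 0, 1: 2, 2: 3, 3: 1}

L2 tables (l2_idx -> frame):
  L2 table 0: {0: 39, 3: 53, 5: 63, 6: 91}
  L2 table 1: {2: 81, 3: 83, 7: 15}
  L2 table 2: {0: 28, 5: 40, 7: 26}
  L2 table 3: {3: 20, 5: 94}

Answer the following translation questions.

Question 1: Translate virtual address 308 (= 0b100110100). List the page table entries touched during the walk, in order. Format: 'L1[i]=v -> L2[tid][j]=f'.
Answer: L1[2]=3 -> L2[3][3]=20

Derivation:
vaddr = 308 = 0b100110100
Split: l1_idx=2, l2_idx=3, offset=4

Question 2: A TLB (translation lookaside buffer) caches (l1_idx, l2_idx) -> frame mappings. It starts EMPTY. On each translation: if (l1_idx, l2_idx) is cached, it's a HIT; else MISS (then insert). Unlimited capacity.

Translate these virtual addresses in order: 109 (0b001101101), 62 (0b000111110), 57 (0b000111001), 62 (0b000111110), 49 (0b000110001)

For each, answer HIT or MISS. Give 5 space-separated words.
Answer: MISS MISS HIT HIT HIT

Derivation:
vaddr=109: (0,6) not in TLB -> MISS, insert
vaddr=62: (0,3) not in TLB -> MISS, insert
vaddr=57: (0,3) in TLB -> HIT
vaddr=62: (0,3) in TLB -> HIT
vaddr=49: (0,3) in TLB -> HIT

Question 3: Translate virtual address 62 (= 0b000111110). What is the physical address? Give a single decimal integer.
vaddr = 62 = 0b000111110
Split: l1_idx=0, l2_idx=3, offset=14
L1[0] = 0
L2[0][3] = 53
paddr = 53 * 16 + 14 = 862

Answer: 862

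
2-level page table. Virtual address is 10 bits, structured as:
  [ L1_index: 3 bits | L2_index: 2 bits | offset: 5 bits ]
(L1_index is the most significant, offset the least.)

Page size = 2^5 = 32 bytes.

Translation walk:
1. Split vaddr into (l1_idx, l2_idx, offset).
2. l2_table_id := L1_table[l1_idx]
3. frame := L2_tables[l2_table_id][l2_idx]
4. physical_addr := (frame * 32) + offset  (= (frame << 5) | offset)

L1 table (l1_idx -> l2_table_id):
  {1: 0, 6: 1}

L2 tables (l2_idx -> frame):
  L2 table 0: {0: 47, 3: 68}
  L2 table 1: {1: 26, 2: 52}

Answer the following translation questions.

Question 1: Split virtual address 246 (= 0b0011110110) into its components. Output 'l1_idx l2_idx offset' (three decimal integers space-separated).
vaddr = 246 = 0b0011110110
  top 3 bits -> l1_idx = 1
  next 2 bits -> l2_idx = 3
  bottom 5 bits -> offset = 22

Answer: 1 3 22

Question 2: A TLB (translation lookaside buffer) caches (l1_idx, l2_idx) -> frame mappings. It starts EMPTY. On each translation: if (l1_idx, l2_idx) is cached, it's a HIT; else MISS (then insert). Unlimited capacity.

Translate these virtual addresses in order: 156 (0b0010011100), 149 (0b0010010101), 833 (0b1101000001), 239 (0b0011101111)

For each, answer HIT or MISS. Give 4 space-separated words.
vaddr=156: (1,0) not in TLB -> MISS, insert
vaddr=149: (1,0) in TLB -> HIT
vaddr=833: (6,2) not in TLB -> MISS, insert
vaddr=239: (1,3) not in TLB -> MISS, insert

Answer: MISS HIT MISS MISS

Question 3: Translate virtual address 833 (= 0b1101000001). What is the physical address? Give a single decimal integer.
Answer: 1665

Derivation:
vaddr = 833 = 0b1101000001
Split: l1_idx=6, l2_idx=2, offset=1
L1[6] = 1
L2[1][2] = 52
paddr = 52 * 32 + 1 = 1665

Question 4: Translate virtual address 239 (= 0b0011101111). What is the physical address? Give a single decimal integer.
vaddr = 239 = 0b0011101111
Split: l1_idx=1, l2_idx=3, offset=15
L1[1] = 0
L2[0][3] = 68
paddr = 68 * 32 + 15 = 2191

Answer: 2191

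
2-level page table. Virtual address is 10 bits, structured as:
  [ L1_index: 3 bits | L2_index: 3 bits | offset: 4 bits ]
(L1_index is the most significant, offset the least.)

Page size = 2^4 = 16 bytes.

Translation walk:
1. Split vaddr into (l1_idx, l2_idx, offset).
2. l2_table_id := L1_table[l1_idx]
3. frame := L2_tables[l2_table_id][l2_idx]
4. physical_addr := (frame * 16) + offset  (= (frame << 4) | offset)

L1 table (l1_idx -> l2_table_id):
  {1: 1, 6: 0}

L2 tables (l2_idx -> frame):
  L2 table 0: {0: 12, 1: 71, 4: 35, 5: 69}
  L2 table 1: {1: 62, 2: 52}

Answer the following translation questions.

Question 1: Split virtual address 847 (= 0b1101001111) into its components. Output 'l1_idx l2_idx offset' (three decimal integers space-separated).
Answer: 6 4 15

Derivation:
vaddr = 847 = 0b1101001111
  top 3 bits -> l1_idx = 6
  next 3 bits -> l2_idx = 4
  bottom 4 bits -> offset = 15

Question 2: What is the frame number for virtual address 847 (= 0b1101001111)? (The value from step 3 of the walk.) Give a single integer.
vaddr = 847: l1_idx=6, l2_idx=4
L1[6] = 0; L2[0][4] = 35

Answer: 35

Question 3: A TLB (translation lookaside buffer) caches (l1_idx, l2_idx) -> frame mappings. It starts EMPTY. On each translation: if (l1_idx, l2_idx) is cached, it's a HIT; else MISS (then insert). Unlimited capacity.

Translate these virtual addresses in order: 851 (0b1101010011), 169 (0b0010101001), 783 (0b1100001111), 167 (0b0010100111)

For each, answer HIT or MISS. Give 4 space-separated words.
vaddr=851: (6,5) not in TLB -> MISS, insert
vaddr=169: (1,2) not in TLB -> MISS, insert
vaddr=783: (6,0) not in TLB -> MISS, insert
vaddr=167: (1,2) in TLB -> HIT

Answer: MISS MISS MISS HIT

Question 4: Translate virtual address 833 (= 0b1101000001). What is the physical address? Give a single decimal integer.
vaddr = 833 = 0b1101000001
Split: l1_idx=6, l2_idx=4, offset=1
L1[6] = 0
L2[0][4] = 35
paddr = 35 * 16 + 1 = 561

Answer: 561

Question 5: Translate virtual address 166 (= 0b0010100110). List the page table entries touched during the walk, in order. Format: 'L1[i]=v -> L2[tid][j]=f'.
vaddr = 166 = 0b0010100110
Split: l1_idx=1, l2_idx=2, offset=6

Answer: L1[1]=1 -> L2[1][2]=52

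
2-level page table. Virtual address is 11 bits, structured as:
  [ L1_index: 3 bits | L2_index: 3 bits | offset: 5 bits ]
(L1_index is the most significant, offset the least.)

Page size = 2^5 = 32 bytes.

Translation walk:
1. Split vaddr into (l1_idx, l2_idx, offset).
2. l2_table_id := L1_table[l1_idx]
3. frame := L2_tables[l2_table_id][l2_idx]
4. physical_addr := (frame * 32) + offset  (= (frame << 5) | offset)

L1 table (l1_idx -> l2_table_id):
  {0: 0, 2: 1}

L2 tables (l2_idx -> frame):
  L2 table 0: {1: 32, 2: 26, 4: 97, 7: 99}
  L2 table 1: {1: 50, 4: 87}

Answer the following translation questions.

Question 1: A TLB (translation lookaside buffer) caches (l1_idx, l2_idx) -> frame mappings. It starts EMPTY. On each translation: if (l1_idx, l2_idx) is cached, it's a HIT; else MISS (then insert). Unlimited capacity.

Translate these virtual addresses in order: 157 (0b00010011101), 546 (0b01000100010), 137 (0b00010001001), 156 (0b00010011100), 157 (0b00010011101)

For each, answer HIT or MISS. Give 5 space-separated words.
vaddr=157: (0,4) not in TLB -> MISS, insert
vaddr=546: (2,1) not in TLB -> MISS, insert
vaddr=137: (0,4) in TLB -> HIT
vaddr=156: (0,4) in TLB -> HIT
vaddr=157: (0,4) in TLB -> HIT

Answer: MISS MISS HIT HIT HIT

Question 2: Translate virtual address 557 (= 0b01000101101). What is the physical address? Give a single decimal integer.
vaddr = 557 = 0b01000101101
Split: l1_idx=2, l2_idx=1, offset=13
L1[2] = 1
L2[1][1] = 50
paddr = 50 * 32 + 13 = 1613

Answer: 1613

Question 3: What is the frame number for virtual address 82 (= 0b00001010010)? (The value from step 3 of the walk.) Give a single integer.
Answer: 26

Derivation:
vaddr = 82: l1_idx=0, l2_idx=2
L1[0] = 0; L2[0][2] = 26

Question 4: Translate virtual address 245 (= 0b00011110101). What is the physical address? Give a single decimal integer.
vaddr = 245 = 0b00011110101
Split: l1_idx=0, l2_idx=7, offset=21
L1[0] = 0
L2[0][7] = 99
paddr = 99 * 32 + 21 = 3189

Answer: 3189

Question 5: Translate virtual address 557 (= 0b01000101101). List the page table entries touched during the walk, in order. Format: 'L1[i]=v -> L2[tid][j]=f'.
vaddr = 557 = 0b01000101101
Split: l1_idx=2, l2_idx=1, offset=13

Answer: L1[2]=1 -> L2[1][1]=50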